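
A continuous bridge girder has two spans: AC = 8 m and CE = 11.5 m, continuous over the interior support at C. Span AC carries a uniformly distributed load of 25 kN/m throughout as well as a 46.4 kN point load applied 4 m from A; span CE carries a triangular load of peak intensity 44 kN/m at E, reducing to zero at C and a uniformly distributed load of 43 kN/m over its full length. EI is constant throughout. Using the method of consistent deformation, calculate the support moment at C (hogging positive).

M_C = 730 kN·m

Insert a hinge at C; M_C is the redundant, and each span becomes simply supported.
Rotations at C on the released spans (each span's end-slope, ×1/EI):
  span AC: UDL 25: wL³/(24EI) = 533.3/EI
  span AC: point load 46.4 at a = 4: Pab(L + a)/(6LEI) = 185.6/EI
  span CE: triangular load, peak 44: 7w₀L³/(360EI) = 1301/EI
  span CE: UDL 43: wL³/(24EI) = 2725/EI
  relative rotation θ_0 = (718.9 + 4026)/EI = 4745/EI
A unit hogging moment at C produces rotation L₁/(3EI) + L₂/(3EI) = 6.5/EI.
Slope continuity at C: θ_0 = M_C·6.5/EI, so M_C = 4745/6.5 = 730 kN·m (hogging).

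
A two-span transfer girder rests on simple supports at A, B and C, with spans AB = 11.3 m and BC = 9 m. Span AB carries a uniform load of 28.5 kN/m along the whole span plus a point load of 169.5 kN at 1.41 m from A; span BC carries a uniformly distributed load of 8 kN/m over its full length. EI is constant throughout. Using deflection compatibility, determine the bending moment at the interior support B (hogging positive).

M_B = 354.6 kN·m

Take M_B as the redundant. Released structure: two simple spans AB and BC with a hinge at B.
End slopes at the hinge B, treating each span as simply supported:
  span AB: UDL 28.5: wL³/(24EI) = 1713/EI
  span AB: point load 169.5 at a = 1.41: Pab(L + a)/(6LEI) = 443.1/EI
  span BC: UDL 8: wL³/(24EI) = 243/EI
  relative rotation θ_0 = (2157 + 243)/EI = 2400/EI
A unit hogging moment at B produces rotation L₁/(3EI) + L₂/(3EI) = 6.767/EI.
Compatibility: M_B·(L₁+L₂)/(3EI) = θ_0, giving M_B = 354.6 kN·m (hogging).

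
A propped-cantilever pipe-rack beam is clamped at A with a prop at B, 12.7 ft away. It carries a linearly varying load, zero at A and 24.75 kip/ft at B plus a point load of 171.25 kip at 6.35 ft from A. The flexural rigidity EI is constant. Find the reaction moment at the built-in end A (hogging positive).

M_A = 640.7 kip·ft

Take the reaction at B as the redundant and release it; the primary structure is a cantilever fixed at A.
Primary-structure tip deflection at B by superposition:
  triangular load, peak 24.75 at the free end: 11w₀L⁴/(120EI) = 59020/EI
  point load 171.25 at a = 6.35: Pa²(3L − a)/(6EI) = 36540/EI
  δ_0 = 95560/EI
Tip deflection under a unit load at B: L³/(3EI) = 682.8/EI.
The prop prevents deflection at B: R_B = δ_0/δ_{BB} = 95560/682.8 = 140 kip.
Moment equilibrium about A: M_A = Σ(load moments about A) − R_B·L = 2418 − 140×12.7 = 640.7 kip·ft.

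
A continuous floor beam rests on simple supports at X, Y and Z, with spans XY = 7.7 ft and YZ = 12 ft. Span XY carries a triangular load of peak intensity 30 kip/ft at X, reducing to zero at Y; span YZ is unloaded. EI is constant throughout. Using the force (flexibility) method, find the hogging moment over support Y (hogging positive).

M_Y = 40.55 kip·ft

Take M_Y as the redundant. Released structure: two simple spans XY and YZ with a hinge at Y.
Discontinuity in slope at Y on the released structure — sum the simple-span end rotations:
  span XY: triangular load, peak 30: 7w₀L³/(360EI) = 266.3/EI
  relative rotation θ_0 = (266.3 + 0)/EI = 266.3/EI
A unit hogging moment at Y produces rotation L₁/(3EI) + L₂/(3EI) = 6.567/EI.
Compatibility: M_Y·(L₁+L₂)/(3EI) = θ_0, giving M_Y = 40.55 kip·ft (hogging).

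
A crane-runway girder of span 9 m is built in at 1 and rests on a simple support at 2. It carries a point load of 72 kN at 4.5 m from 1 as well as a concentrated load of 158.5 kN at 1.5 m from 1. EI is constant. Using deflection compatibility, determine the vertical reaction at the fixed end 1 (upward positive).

Release the roller at 2. Primary structure: cantilever fixed at 1.
Free-end deflection of the primary structure under the applied loading (downward +):
  point load 72 at a = 4.5: Pa²(3L − a)/(6EI) = 5468/EI
  point load 158.5 at a = 1.5: Pa²(3L − a)/(6EI) = 1516/EI
  δ_0 = 6983/EI
Tip deflection under a unit load at 2: L³/(3EI) = 243/EI.
The prop prevents deflection at 2: R_2 = δ_0/δ_{22} = 6983/243 = 28.74 kN.
Vertical equilibrium: R_1 = ΣP − R_2 = 230.5 − 28.74 = 201.8 kN.

R_1 = 201.8 kN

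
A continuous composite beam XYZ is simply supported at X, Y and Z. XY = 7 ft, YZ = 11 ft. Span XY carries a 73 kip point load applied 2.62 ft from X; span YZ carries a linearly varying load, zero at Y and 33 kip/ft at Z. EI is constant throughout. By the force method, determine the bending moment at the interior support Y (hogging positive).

Release continuity at Y by inserting a hinge; the redundant is the internal moment M_Y. The primary structure is two simply-supported spans XY and YZ.
Discontinuity in slope at Y on the released structure — sum the simple-span end rotations:
  span XY: point load 73 at a = 2.62: Pab(L + a)/(6LEI) = 191.9/EI
  span YZ: triangular load, peak 33: 7w₀L³/(360EI) = 854.1/EI
  relative rotation θ_0 = (191.9 + 854.1)/EI = 1046/EI
A unit hogging moment at Y produces rotation L₁/(3EI) + L₂/(3EI) = 6/EI.
Compatibility: M_Y·(L₁+L₂)/(3EI) = θ_0, giving M_Y = 174.3 kip·ft (hogging).

M_Y = 174.3 kip·ft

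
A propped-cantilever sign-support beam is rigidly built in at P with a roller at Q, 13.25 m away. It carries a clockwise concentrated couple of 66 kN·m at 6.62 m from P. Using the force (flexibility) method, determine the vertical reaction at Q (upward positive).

R_Q = 5.601 kN

Remove the prop at Q; the released (primary) structure is a cantilever built in at P.
Primary-structure tip deflection at Q by superposition:
  clockwise couple 66 at a = 6.62: M₀a(2L − a)/(2EI) = 4343/EI
Flexibility coefficient — unit upward force at Q: δ_{QQ} = L³/(3EI) = 775.4/EI.
The prop prevents deflection at Q: R_Q = δ_0/δ_{QQ} = 4343/775.4 = 5.601 kN.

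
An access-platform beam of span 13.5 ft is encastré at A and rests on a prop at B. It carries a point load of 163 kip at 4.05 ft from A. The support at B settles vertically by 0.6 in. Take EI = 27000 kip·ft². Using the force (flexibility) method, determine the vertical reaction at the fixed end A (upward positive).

R_A = 144.8 kip

Remove the prop at B; the released (primary) structure is a cantilever built in at A.
Primary-structure tip deflection at B by superposition:
  point load 163 at a = 4.05: Pa²(3L − a)/(6EI) = 16242/EI
Flexibility coefficient — unit upward force at B: δ_{BB} = L³/(3EI) = 820.1/EI.
With EI = 27000 kip·ft²: δ_0 = 0.60156 ft and δ_{BB} = 0.030375 ft/kip.
Compatibility — the beam at B must follow the support down by 0.05 ft: δ_0 − R_B·δ_{BB} = 0.05, so R_B = (0.60156 − 0.05)/0.030375 = 18.16 kip.
Vertical equilibrium: R_A = ΣP − R_B = 163 − 18.16 = 144.8 kip.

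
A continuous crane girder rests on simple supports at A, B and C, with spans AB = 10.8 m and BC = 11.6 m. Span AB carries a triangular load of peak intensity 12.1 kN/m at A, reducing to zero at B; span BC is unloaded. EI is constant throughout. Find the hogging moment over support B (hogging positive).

Take M_B as the redundant. Released structure: two simple spans AB and BC with a hinge at B.
Discontinuity in slope at B on the released structure — sum the simple-span end rotations:
  span AB: triangular load, peak 12.1: 7w₀L³/(360EI) = 296.4/EI
  relative rotation θ_0 = (296.4 + 0)/EI = 296.4/EI
A unit hogging moment at B produces rotation L₁/(3EI) + L₂/(3EI) = 7.467/EI.
Slope continuity at B: θ_0 = M_B·7.467/EI, so M_B = 296.4/7.467 = 39.69 kN·m (hogging).

M_B = 39.69 kN·m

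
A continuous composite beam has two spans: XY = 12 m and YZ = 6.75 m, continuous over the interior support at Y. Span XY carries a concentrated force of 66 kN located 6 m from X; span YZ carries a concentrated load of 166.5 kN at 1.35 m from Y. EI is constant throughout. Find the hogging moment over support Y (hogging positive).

M_Y = 153.3 kN·m

Insert a hinge at Y; M_Y is the redundant, and each span becomes simply supported.
Discontinuity in slope at Y on the released structure — sum the simple-span end rotations:
  span XY: point load 66 at a = 6: Pab(L + a)/(6LEI) = 594/EI
  span YZ: point load 166.5 at a = 1.35: Pab(L + b)/(6LEI) = 364.1/EI
  relative rotation θ_0 = (594 + 364.1)/EI = 958.1/EI
A unit hogging moment at Y produces rotation L₁/(3EI) + L₂/(3EI) = 6.25/EI.
Compatibility: M_Y·(L₁+L₂)/(3EI) = θ_0, giving M_Y = 153.3 kN·m (hogging).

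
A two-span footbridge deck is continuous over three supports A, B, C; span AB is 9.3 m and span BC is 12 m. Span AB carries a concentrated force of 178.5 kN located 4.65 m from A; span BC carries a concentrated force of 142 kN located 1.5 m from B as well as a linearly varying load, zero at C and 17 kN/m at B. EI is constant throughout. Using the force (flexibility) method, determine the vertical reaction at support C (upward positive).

Release continuity at B by inserting a hinge; the redundant is the internal moment M_B. The primary structure is two simply-supported spans AB and BC.
Rotations at B on the released spans (each span's end-slope, ×1/EI):
  span AB: point load 178.5 at a = 4.65: Pab(L + a)/(6LEI) = 964.9/EI
  span BC: point load 142 at a = 1.5: Pab(L + b)/(6LEI) = 698.9/EI
  span BC: triangular load, peak 17: w₀L³/(45EI) = 652.8/EI
  relative rotation θ_0 = (964.9 + 1352)/EI = 2317/EI
A unit hogging moment at B produces rotation L₁/(3EI) + L₂/(3EI) = 7.1/EI.
Compatibility: M_B·(L₁+L₂)/(3EI) = θ_0, giving M_B = 326.3 kN·m (hogging).
Span BC, ΣM about C: R_B^{BC}·12 = 2307 + 326.3, so R_B^{BC} = 219.4 kN and R_C = 244 − 219.4 = 24.56 kN.

R_C = 24.56 kN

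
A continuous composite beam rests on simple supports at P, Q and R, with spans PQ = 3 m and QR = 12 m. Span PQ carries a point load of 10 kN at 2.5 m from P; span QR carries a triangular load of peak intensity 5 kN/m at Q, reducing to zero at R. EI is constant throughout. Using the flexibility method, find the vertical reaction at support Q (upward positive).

R_Q = 44.65 kN

Release continuity at Q by inserting a hinge; the redundant is the internal moment M_Q. The primary structure is two simply-supported spans PQ and QR.
Discontinuity in slope at Q on the released structure — sum the simple-span end rotations:
  span PQ: point load 10 at a = 2.5: Pab(L + a)/(6LEI) = 3.819/EI
  span QR: triangular load, peak 5: w₀L³/(45EI) = 192/EI
  relative rotation θ_0 = (3.819 + 192)/EI = 195.8/EI
A unit hogging moment at Q produces rotation L₁/(3EI) + L₂/(3EI) = 5/EI.
Slope continuity at Q: θ_0 = M_Q·5/EI, so M_Q = 195.8/5 = 39.16 kN·m (hogging).
Span PQ, ΣM about P with M_Q applied at Q: R_Q^{PQ}·3 = 25 + 39.16, so R_Q^{PQ} = 21.39 kN and R_P = 10 − 21.39 = -11.39 kN.
Span QR, ΣM about R: R_Q^{QR}·12 = 240 + 39.16, so R_Q^{QR} = 23.26 kN and R_R = 30 − 23.26 = 6.736 kN.
R_Q = 21.39 + 23.26 = 44.65 kN.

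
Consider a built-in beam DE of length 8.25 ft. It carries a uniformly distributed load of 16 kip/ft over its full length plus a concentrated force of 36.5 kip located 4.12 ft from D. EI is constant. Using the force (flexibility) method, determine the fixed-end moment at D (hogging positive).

Take the two fixed-end moments M_D, M_E as redundants; the released structure is the simple span DE.
End rotations of the released simple span under the applied load (×1/EI):
  at D: UDL 16: wL³/(24EI) = 374.3/EI
  at E: UDL 16: wL³/(24EI) = 374.3/EI
  at D: point load 36.5 at a = 4.12: Pab(L + b)/(6LEI) = 155.3/EI
  at E: point load 36.5 at a = 4.12: Pab(L + a)/(6LEI) = 155.2/EI
  θ_D0 = 529.7/EI,  θ_E0 = 529.5/EI
Flexibility coefficients: a unit moment at one end gives L/(3EI) there and L/(6EI) at the far end, so f₁₁ = f₂₂ = 2.75/EI and f₁₂ = f₂₁ = 1.375/EI.
Compatibility — zero rotation at each built-in end:
  2.75 M_D + 1.375 M_E = 529.7
  1.375 M_D + 2.75 M_E = 529.5
Solving the pair gives M_D = 128.4 kip·ft and M_E = 128.3 kip·ft (hogging).

M_D = 128.4 kip·ft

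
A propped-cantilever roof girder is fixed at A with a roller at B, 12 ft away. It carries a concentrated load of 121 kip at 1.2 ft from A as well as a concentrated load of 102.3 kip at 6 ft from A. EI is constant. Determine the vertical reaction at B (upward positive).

R_B = 33.72 kip

Choose R_B as the redundant. The primary structure is the cantilever fixed at A.
Primary-structure tip deflection at B by superposition:
  point load 121 at a = 1.2: Pa²(3L − a)/(6EI) = 1011/EI
  point load 102.3 at a = 6: Pa²(3L − a)/(6EI) = 18414/EI
  δ_0 = 19425/EI
Flexibility coefficient — unit upward force at B: δ_{BB} = L³/(3EI) = 576/EI.
Compatibility at B: δ_0 − R_B·δ_{BB} = 0, so R_B = 19425/576 = 33.72 kip.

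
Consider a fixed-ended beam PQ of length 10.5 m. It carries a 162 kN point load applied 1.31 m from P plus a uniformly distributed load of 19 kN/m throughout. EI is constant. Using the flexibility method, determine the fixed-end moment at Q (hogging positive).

Release both end moments; the primary structure is a simply-supported span PQ with redundants M_P and M_Q.
Simple-span end rotations at P and Q under the given loads:
  at P: point load 162 at a = 1.31: Pab(L + b)/(6LEI) = 609.5/EI
  at Q: point load 162 at a = 1.31: Pab(L + a)/(6LEI) = 365.6/EI
  at P: UDL 19: wL³/(24EI) = 916.5/EI
  at Q: UDL 19: wL³/(24EI) = 916.5/EI
  θ_P0 = 1526/EI,  θ_Q0 = 1282/EI
Flexibility coefficients: a unit moment at one end gives L/(3EI) there and L/(6EI) at the far end, so f₁₁ = f₂₂ = 3.5/EI and f₁₂ = f₂₁ = 1.75/EI.
Compatibility — zero rotation at each built-in end:
  3.5 M_P + 1.75 M_Q = 1526
  1.75 M_P + 3.5 M_Q = 1282
Solving the pair gives M_P = 337.1 kN·m and M_Q = 197.7 kN·m (hogging).

M_Q = 197.7 kN·m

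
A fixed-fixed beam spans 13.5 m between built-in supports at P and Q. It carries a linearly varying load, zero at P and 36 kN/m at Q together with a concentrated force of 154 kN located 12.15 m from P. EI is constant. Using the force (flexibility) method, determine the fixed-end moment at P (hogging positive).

Take the two fixed-end moments M_P, M_Q as redundants; the released structure is the simple span PQ.
Simple-span end rotations at P and Q under the given loads:
  at P: triangular load, peak 36: 7w₀L³/(360EI) = 1722/EI
  at Q: triangular load, peak 36: w₀L³/(45EI) = 1968/EI
  at P: point load 154 at a = 12.15: Pab(L + b)/(6LEI) = 463.1/EI
  at Q: point load 154 at a = 12.15: Pab(L + a)/(6LEI) = 799.9/EI
  θ_P0 = 2185/EI,  θ_Q0 = 2768/EI
Flexibility coefficients: a unit moment at one end gives L/(3EI) there and L/(6EI) at the far end, so f₁₁ = f₂₂ = 4.5/EI and f₁₂ = f₂₁ = 2.25/EI.
Compatibility — zero rotation at each built-in end:
  4.5 M_P + 2.25 M_Q = 2185
  2.25 M_P + 4.5 M_Q = 2768
Solving the pair gives M_P = 237.4 kN·m and M_Q = 496.4 kN·m (hogging).

M_P = 237.4 kN·m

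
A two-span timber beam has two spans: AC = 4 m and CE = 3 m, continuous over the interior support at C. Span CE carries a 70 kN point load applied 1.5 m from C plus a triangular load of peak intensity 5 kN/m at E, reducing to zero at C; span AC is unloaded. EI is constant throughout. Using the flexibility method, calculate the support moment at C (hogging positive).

M_C = 18 kN·m

Release continuity at C by inserting a hinge; the redundant is the internal moment M_C. The primary structure is two simply-supported spans AC and CE.
Rotations at C on the released spans (each span's end-slope, ×1/EI):
  span CE: point load 70 at a = 1.5: Pab(L + b)/(6LEI) = 39.38/EI
  span CE: triangular load, peak 5: 7w₀L³/(360EI) = 2.625/EI
  relative rotation θ_0 = (0 + 42)/EI = 42/EI
A unit hogging moment at C produces rotation L₁/(3EI) + L₂/(3EI) = 2.333/EI.
Slope continuity at C: θ_0 = M_C·2.333/EI, so M_C = 42/2.333 = 18 kN·m (hogging).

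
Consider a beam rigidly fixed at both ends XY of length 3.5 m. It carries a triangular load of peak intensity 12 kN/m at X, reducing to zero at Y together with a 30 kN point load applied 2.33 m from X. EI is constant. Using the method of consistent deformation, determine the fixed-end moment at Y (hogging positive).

Take the two fixed-end moments M_X, M_Y as redundants; the released structure is the simple span XY.
Simple-span end rotations at X and Y under the given loads:
  at X: triangular load, peak 12: w₀L³/(45EI) = 11.43/EI
  at Y: triangular load, peak 12: 7w₀L³/(360EI) = 10/EI
  at X: point load 30 at a = 2.33: Pab(L + b)/(6LEI) = 18.19/EI
  at Y: point load 30 at a = 2.33: Pab(L + a)/(6LEI) = 22.7/EI
  θ_X0 = 29.62/EI,  θ_Y0 = 32.71/EI
Flexibility coefficients: a unit moment at one end gives L/(3EI) there and L/(6EI) at the far end, so f₁₁ = f₂₂ = 1.167/EI and f₁₂ = f₂₁ = 0.5833/EI.
Compatibility — zero rotation at each built-in end:
  1.167 M_X + 0.5833 M_Y = 29.62
  0.5833 M_X + 1.167 M_Y = 32.71
Solving the pair gives M_X = 15.16 kN·m and M_Y = 20.46 kN·m (hogging).

M_Y = 20.46 kN·m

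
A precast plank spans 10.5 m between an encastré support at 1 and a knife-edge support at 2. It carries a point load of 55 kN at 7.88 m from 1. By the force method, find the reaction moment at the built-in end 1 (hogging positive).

M_1 = 67.56 kN·m

Choose R_2 as the redundant. The primary structure is the cantilever fixed at 1.
Primary-structure tip deflection at 2 by superposition:
  point load 55 at a = 7.88: Pa²(3L − a)/(6EI) = 13444/EI
Flexibility coefficient — unit upward force at 2: δ_{22} = L³/(3EI) = 385.9/EI.
Compatibility at 2: δ_0 − R_2·δ_{22} = 0, so R_2 = 13444/385.9 = 34.84 kN.
Moment equilibrium about 1: M_1 = Σ(load moments about 1) − R_2·L = 433.4 − 34.84×10.5 = 67.56 kN·m.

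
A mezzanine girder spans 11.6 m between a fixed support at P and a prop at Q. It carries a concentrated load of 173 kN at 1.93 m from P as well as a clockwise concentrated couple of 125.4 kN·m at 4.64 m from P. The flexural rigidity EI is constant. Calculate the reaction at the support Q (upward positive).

Take the reaction at Q as the redundant and release it; the primary structure is a cantilever fixed at P.
Downward deflection at the released point Q due to the loads:
  point load 173 at a = 1.93: Pa²(3L − a)/(6EI) = 3530/EI
  clockwise couple 125.4 at a = 4.64: M₀a(2L − a)/(2EI) = 5400/EI
  δ_0 = 8930/EI
Flexibility coefficient — unit upward force at Q: δ_{QQ} = L³/(3EI) = 520.3/EI.
The prop prevents deflection at Q: R_Q = δ_0/δ_{QQ} = 8930/520.3 = 17.16 kN.

R_Q = 17.16 kN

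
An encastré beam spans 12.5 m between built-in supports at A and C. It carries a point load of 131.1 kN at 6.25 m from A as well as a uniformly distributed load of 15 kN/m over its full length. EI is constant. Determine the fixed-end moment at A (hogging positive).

M_A = 400.2 kN·m

Release both end moments; the primary structure is a simply-supported span AC with redundants M_A and M_C.
On the primary (simply-supported) span, the end slopes from the loading are:
  at A: point load 131.1 at a = 6.25: Pab(L + b)/(6LEI) = 1280/EI
  at C: point load 131.1 at a = 6.25: Pab(L + a)/(6LEI) = 1280/EI
  at A: UDL 15: wL³/(24EI) = 1221/EI
  at C: UDL 15: wL³/(24EI) = 1221/EI
  θ_A0 = 2501/EI,  θ_C0 = 2501/EI
Flexibility coefficients: a unit moment at one end gives L/(3EI) there and L/(6EI) at the far end, so f₁₁ = f₂₂ = 4.167/EI and f₁₂ = f₂₁ = 2.083/EI.
Compatibility — zero rotation at each built-in end:
  4.167 M_A + 2.083 M_C = 2501
  2.083 M_A + 4.167 M_C = 2501
Solving the pair gives M_A = 400.2 kN·m and M_C = 400.2 kN·m (hogging).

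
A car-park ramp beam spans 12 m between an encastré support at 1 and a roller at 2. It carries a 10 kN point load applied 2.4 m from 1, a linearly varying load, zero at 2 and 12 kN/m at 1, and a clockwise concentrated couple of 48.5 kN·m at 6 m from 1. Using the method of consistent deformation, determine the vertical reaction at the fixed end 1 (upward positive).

Choose R_2 as the redundant. The primary structure is the cantilever fixed at 1.
Free-end deflection of the primary structure under the applied loading (downward +):
  point load 10 at a = 2.4: Pa²(3L − a)/(6EI) = 322.6/EI
  triangular load, peak 12 at the fixed end: w₀L⁴/(30EI) = 8294/EI
  clockwise couple 48.5 at a = 6: M₀a(2L − a)/(2EI) = 2619/EI
  δ_0 = 11236/EI
Flexibility coefficient — unit upward force at 2: δ_{22} = L³/(3EI) = 576/EI.
Compatibility at 2: δ_0 − R_2·δ_{22} = 0, so R_2 = 11236/576 = 19.51 kN.
Vertical equilibrium: R_1 = ΣP − R_2 = 82 − 19.51 = 62.49 kN.

R_1 = 62.49 kN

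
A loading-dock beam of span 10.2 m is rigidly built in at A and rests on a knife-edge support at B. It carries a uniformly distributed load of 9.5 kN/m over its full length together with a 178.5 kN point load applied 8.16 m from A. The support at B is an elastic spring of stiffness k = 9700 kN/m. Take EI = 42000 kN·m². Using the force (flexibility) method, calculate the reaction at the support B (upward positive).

Remove the prop at B; the released (primary) structure is a cantilever built in at A.
Downward deflection at the released point B due to the loads:
  UDL 9.5: wL⁴/(8EI) = 12854/EI
  point load 178.5 at a = 8.16: Pa²(3L − a)/(6EI) = 44452/EI
  δ_0 = 57306/EI
Flexibility coefficient — unit upward force at B: δ_{BB} = L³/(3EI) = 353.7/EI.
With EI = 42000 kN·m²: δ_0 = 1.3644 m and δ_{BB} = 0.008422 m/kN.
Compatibility — the spring shortens by R_B/k under the reaction it provides: δ_0 − R_B·δ_{BB} = R_B/k. With 1/k = 0.000103 m/kN, R_B = δ_0 / (δ_{BB} + 1/k) = 1.3644 / (0.008422 + 0.000103) = 160 kN.

R_B = 160 kN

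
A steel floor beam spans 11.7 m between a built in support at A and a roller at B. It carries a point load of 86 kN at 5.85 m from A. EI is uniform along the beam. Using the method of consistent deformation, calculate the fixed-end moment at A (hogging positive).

Take the reaction at B as the redundant and release it; the primary structure is a cantilever fixed at A.
Downward deflection at the released point B due to the loads:
  point load 86 at a = 5.85: Pa²(3L − a)/(6EI) = 14348/EI
Tip deflection under a unit load at B: L³/(3EI) = 533.9/EI.
The prop prevents deflection at B: R_B = δ_0/δ_{BB} = 14348/533.9 = 26.88 kN.
Moment equilibrium about A: M_A = Σ(load moments about A) − R_B·L = 503.1 − 26.88×11.7 = 188.7 kN·m.

M_A = 188.7 kN·m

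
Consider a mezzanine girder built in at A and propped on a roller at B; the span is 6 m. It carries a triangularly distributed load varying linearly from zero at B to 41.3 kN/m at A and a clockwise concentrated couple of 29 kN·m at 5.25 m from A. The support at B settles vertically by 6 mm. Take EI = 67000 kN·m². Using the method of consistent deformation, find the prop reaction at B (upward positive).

Release the roller at B. Primary structure: cantilever fixed at A.
Free-end deflection of the primary structure under the applied loading (downward +):
  triangular load, peak 41.3 at the fixed end: w₀L⁴/(30EI) = 1784/EI
  clockwise couple 29 at a = 5.25: M₀a(2L − a)/(2EI) = 513.8/EI
  δ_0 = 2298/EI
Tip deflection under a unit load at B: L³/(3EI) = 72/EI.
With EI = 67000 kN·m²: δ_0 = 0.034299 m and δ_{BB} = 0.001075 m/kN.
Compatibility — the beam at B must follow the support down by 0.006 m: δ_0 − R_B·δ_{BB} = 0.006, so R_B = (0.034299 − 0.006)/0.001075 = 26.33 kN.

R_B = 26.33 kN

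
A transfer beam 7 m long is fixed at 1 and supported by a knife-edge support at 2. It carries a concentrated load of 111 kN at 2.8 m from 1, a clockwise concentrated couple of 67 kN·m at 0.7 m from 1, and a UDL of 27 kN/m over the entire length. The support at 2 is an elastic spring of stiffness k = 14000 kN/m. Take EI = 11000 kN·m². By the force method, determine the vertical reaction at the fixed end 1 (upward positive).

Release the roller at 2. Primary structure: cantilever fixed at 1.
Deflection at 2 on the released cantilever, summing each load's contribution:
  point load 111 at a = 2.8: Pa²(3L − a)/(6EI) = 2640/EI
  clockwise couple 67 at a = 0.7: M₀a(2L − a)/(2EI) = 311.9/EI
  UDL 27: wL⁴/(8EI) = 8103/EI
  δ_0 = 11055/EI
Tip deflection under a unit load at 2: L³/(3EI) = 114.3/EI.
With EI = 11000 kN·m²: δ_0 = 1.005 m and δ_{22} = 0.010394 m/kN.
Compatibility — the spring shortens by R_2/k under the reaction it provides: δ_0 − R_2·δ_{22} = R_2/k. With 1/k = 0.000071 m/kN, R_2 = δ_0 / (δ_{22} + 1/k) = 1.005 / (0.010394 + 0.000071) = 96.03 kN.
Vertical equilibrium: R_1 = ΣP − R_2 = 300 − 96.03 = 204 kN.

R_1 = 204 kN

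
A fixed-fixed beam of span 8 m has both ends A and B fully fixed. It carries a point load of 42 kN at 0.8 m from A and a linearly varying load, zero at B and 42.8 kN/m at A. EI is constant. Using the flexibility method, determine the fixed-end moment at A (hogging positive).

Take the two fixed-end moments M_A, M_B as redundants; the released structure is the simple span AB.
Simple-span end rotations at A and B under the given loads:
  at A: point load 42 at a = 0.8: Pab(L + b)/(6LEI) = 76.61/EI
  at B: point load 42 at a = 0.8: Pab(L + a)/(6LEI) = 44.35/EI
  at A: triangular load, peak 42.8: w₀L³/(45EI) = 487/EI
  at B: triangular load, peak 42.8: 7w₀L³/(360EI) = 426.1/EI
  θ_A0 = 563.6/EI,  θ_B0 = 470.4/EI
Flexibility coefficients: a unit moment at one end gives L/(3EI) there and L/(6EI) at the far end, so f₁₁ = f₂₂ = 2.667/EI and f₁₂ = f₂₁ = 1.333/EI.
Compatibility — zero rotation at each built-in end:
  2.667 M_A + 1.333 M_B = 563.6
  1.333 M_A + 2.667 M_B = 470.4
Solving the pair gives M_A = 164.2 kN·m and M_B = 94.33 kN·m (hogging).

M_A = 164.2 kN·m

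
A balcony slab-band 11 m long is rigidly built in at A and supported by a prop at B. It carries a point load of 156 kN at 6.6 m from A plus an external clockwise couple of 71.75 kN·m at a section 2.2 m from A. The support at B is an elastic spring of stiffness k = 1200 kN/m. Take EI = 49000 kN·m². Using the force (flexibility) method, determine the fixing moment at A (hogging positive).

Release the roller at B. Primary structure: cantilever fixed at A.
Deflection at B on the released cantilever, summing each load's contribution:
  point load 156 at a = 6.6: Pa²(3L − a)/(6EI) = 29900/EI
  clockwise couple 71.75 at a = 2.2: M₀a(2L − a)/(2EI) = 1563/EI
  δ_0 = 31462/EI
Tip deflection under a unit load at B: L³/(3EI) = 443.7/EI.
With EI = 49000 kN·m²: δ_0 = 0.64209 m and δ_{BB} = 0.009054 m/kN.
Compatibility — the spring shortens by R_B/k under the reaction it provides: δ_0 − R_B·δ_{BB} = R_B/k. With 1/k = 0.000833 m/kN, R_B = δ_0 / (δ_{BB} + 1/k) = 0.64209 / (0.009054 + 0.000833) = 64.94 kN.
Moment equilibrium about A: M_A = Σ(load moments about A) − R_B·L = 1101 − 64.94×11 = 387 kN·m.

M_A = 387 kN·m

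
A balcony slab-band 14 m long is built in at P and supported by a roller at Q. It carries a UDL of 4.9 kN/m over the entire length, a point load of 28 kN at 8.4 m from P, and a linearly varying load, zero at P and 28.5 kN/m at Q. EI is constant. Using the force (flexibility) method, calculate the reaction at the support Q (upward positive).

Release the roller at Q. Primary structure: cantilever fixed at P.
Primary-structure tip deflection at Q by superposition:
  UDL 4.9: wL⁴/(8EI) = 23530/EI
  point load 28 at a = 8.4: Pa²(3L − a)/(6EI) = 11064/EI
  triangular load, peak 28.5 at the free end: 11w₀L⁴/(120EI) = 100362/EI
  δ_0 = 134955/EI
Tip deflection under a unit load at Q: L³/(3EI) = 914.7/EI.
The prop prevents deflection at Q: R_Q = δ_0/δ_{QQ} = 134955/914.7 = 147.5 kN.

R_Q = 147.5 kN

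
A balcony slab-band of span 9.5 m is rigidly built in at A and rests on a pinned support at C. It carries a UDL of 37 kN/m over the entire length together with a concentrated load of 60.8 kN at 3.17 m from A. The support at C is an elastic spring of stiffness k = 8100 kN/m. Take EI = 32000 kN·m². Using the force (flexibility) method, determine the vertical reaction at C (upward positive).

R_C = 138.9 kN

Remove the prop at C; the released (primary) structure is a cantilever built in at A.
Primary-structure tip deflection at C by superposition:
  UDL 37: wL⁴/(8EI) = 37671/EI
  point load 60.8 at a = 3.17: Pa²(3L − a)/(6EI) = 2579/EI
  δ_0 = 40250/EI
Tip deflection under a unit load at C: L³/(3EI) = 285.8/EI.
With EI = 32000 kN·m²: δ_0 = 1.2578 m and δ_{CC} = 0.008931 m/kN.
Compatibility — the spring shortens by R_C/k under the reaction it provides: δ_0 − R_C·δ_{CC} = R_C/k. With 1/k = 0.000123 m/kN, R_C = δ_0 / (δ_{CC} + 1/k) = 1.2578 / (0.008931 + 0.000123) = 138.9 kN.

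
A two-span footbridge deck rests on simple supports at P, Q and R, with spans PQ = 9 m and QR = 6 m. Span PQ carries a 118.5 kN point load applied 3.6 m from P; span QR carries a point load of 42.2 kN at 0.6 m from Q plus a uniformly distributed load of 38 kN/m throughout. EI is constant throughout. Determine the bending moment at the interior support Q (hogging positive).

M_Q = 184.6 kN·m

Insert a hinge at Q; M_Q is the redundant, and each span becomes simply supported.
End slopes at the hinge Q, treating each span as simply supported:
  span PQ: point load 118.5 at a = 3.6: Pab(L + a)/(6LEI) = 537.5/EI
  span QR: point load 42.2 at a = 0.6: Pab(L + b)/(6LEI) = 43.3/EI
  span QR: UDL 38: wL³/(24EI) = 342/EI
  relative rotation θ_0 = (537.5 + 385.3)/EI = 922.8/EI
A unit hogging moment at Q produces rotation L₁/(3EI) + L₂/(3EI) = 5/EI.
Slope continuity at Q: θ_0 = M_Q·5/EI, so M_Q = 922.8/5 = 184.6 kN·m (hogging).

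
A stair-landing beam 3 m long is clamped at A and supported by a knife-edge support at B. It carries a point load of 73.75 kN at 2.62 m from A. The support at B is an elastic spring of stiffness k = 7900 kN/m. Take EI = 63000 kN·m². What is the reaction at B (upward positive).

Choose R_B as the redundant. The primary structure is the cantilever fixed at A.
Deflection at B on the released cantilever, summing each load's contribution:
  point load 73.75 at a = 2.62: Pa²(3L − a)/(6EI) = 538.3/EI
Flexibility coefficient — unit upward force at B: δ_{BB} = L³/(3EI) = 9/EI.
With EI = 63000 kN·m²: δ_0 = 0.008545 m and δ_{BB} = 0.000143 m/kN.
Compatibility — the spring shortens by R_B/k under the reaction it provides: δ_0 − R_B·δ_{BB} = R_B/k. With 1/k = 0.000127 m/kN, R_B = δ_0 / (δ_{BB} + 1/k) = 0.008545 / (0.000143 + 0.000127) = 31.71 kN.

R_B = 31.71 kN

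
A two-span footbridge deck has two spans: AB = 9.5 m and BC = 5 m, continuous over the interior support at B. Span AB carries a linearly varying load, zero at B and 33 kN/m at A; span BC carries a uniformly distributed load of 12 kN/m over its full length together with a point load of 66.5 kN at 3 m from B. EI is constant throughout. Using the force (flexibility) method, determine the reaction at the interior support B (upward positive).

R_B = 153.4 kN

Insert a hinge at B; M_B is the redundant, and each span becomes simply supported.
End slopes at the hinge B, treating each span as simply supported:
  span AB: triangular load, peak 33: 7w₀L³/(360EI) = 550.1/EI
  span BC: UDL 12: wL³/(24EI) = 62.5/EI
  span BC: point load 66.5 at a = 3: Pab(L + b)/(6LEI) = 93.1/EI
  relative rotation θ_0 = (550.1 + 155.6)/EI = 705.7/EI
A unit hogging moment at B produces rotation L₁/(3EI) + L₂/(3EI) = 4.833/EI.
Slope continuity at B: θ_0 = M_B·4.833/EI, so M_B = 705.7/4.833 = 146 kN·m (hogging).
Span AB, ΣM about A with M_B applied at B: R_B^{AB}·9.5 = 496.4 + 146, so R_B^{AB} = 67.62 kN and R_A = 156.8 − 67.62 = 89.13 kN.
Span BC, ΣM about C: R_B^{BC}·5 = 283 + 146, so R_B^{BC} = 85.8 kN and R_C = 126.5 − 85.8 = 40.7 kN.
R_B = 67.62 + 85.8 = 153.4 kN.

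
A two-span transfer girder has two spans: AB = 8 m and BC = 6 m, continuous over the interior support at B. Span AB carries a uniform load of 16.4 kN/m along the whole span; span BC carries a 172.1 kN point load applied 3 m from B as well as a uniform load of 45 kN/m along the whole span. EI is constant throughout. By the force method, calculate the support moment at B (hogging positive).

M_B = 244.7 kN·m

Release continuity at B by inserting a hinge; the redundant is the internal moment M_B. The primary structure is two simply-supported spans AB and BC.
End slopes at the hinge B, treating each span as simply supported:
  span AB: UDL 16.4: wL³/(24EI) = 349.9/EI
  span BC: point load 172.1 at a = 3: Pab(L + b)/(6LEI) = 387.2/EI
  span BC: UDL 45: wL³/(24EI) = 405/EI
  relative rotation θ_0 = (349.9 + 792.2)/EI = 1142/EI
A unit hogging moment at B produces rotation L₁/(3EI) + L₂/(3EI) = 4.667/EI.
Slope continuity at B: θ_0 = M_B·4.667/EI, so M_B = 1142/4.667 = 244.7 kN·m (hogging).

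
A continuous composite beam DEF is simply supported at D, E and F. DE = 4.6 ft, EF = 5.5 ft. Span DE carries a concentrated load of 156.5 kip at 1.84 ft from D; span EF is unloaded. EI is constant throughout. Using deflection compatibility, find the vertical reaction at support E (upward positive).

R_E = 84.59 kip

Insert a hinge at E; M_E is the redundant, and each span becomes simply supported.
Discontinuity in slope at E on the released structure — sum the simple-span end rotations:
  span DE: point load 156.5 at a = 1.84: Pab(L + a)/(6LEI) = 185.4/EI
  relative rotation θ_0 = (185.4 + 0)/EI = 185.4/EI
A unit hogging moment at E produces rotation L₁/(3EI) + L₂/(3EI) = 3.367/EI.
Compatibility: M_E·(L₁+L₂)/(3EI) = θ_0, giving M_E = 55.08 kip·ft (hogging).
Span DE, ΣM about D with M_E applied at E: R_E^{DE}·4.6 = 288 + 55.08, so R_E^{DE} = 74.57 kip and R_D = 156.5 − 74.57 = 81.93 kip.
Span EF, ΣM about F: R_E^{EF}·5.5 = 0 + 55.08, so R_E^{EF} = 10.02 kip and R_F = 0 − 10.02 = -10.02 kip.
R_E = 74.57 + 10.02 = 84.59 kip.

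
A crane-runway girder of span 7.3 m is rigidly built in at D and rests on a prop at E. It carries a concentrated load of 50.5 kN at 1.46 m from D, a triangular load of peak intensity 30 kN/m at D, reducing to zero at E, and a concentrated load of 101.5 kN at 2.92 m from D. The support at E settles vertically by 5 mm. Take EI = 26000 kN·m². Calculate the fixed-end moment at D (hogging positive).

M_D = 309.2 kN·m

Remove the prop at E; the released (primary) structure is a cantilever built in at D.
Deflection at E on the released cantilever, summing each load's contribution:
  point load 50.5 at a = 1.46: Pa²(3L − a)/(6EI) = 366.7/EI
  triangular load, peak 30 at the fixed end: w₀L⁴/(30EI) = 2840/EI
  point load 101.5 at a = 2.92: Pa²(3L − a)/(6EI) = 2738/EI
  δ_0 = 5944/EI
Flexibility coefficient — unit upward force at E: δ_{EE} = L³/(3EI) = 129.7/EI.
With EI = 26000 kN·m²: δ_0 = 0.22862 m and δ_{EE} = 0.004987 m/kN.
Compatibility — the beam at E must follow the support down by 0.005 m: δ_0 − R_E·δ_{EE} = 0.005, so R_E = (0.22862 − 0.005)/0.004987 = 44.84 kN.
Moment equilibrium about D: M_D = Σ(load moments about D) − R_E·L = 636.6 − 44.84×7.3 = 309.2 kN·m.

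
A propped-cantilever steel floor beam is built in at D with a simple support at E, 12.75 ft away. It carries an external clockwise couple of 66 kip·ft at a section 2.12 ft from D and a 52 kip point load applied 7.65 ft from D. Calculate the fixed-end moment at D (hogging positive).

M_D = 147.2 kip·ft

Remove the prop at E; the released (primary) structure is a cantilever built in at D.
Downward deflection at the released point E due to the loads:
  clockwise couple 66 at a = 2.12: M₀a(2L − a)/(2EI) = 1636/EI
  point load 52 at a = 7.65: Pa²(3L − a)/(6EI) = 15520/EI
  δ_0 = 17156/EI
Tip deflection under a unit load at E: L³/(3EI) = 690.9/EI.
The prop prevents deflection at E: R_E = δ_0/δ_{EE} = 17156/690.9 = 24.83 kip.
Moment equilibrium about D: M_D = Σ(load moments about D) − R_E·L = 463.8 − 24.83×12.75 = 147.2 kip·ft.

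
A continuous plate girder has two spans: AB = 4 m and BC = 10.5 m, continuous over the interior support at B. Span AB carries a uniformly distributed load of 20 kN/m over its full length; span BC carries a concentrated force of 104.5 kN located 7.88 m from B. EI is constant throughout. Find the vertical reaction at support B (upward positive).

R_B = 102 kN

Release continuity at B by inserting a hinge; the redundant is the internal moment M_B. The primary structure is two simply-supported spans AB and BC.
Rotations at B on the released spans (each span's end-slope, ×1/EI):
  span AB: UDL 20: wL³/(24EI) = 53.33/EI
  span BC: point load 104.5 at a = 7.88: Pab(L + b)/(6LEI) = 449.3/EI
  relative rotation θ_0 = (53.33 + 449.3)/EI = 502.6/EI
A unit hogging moment at B produces rotation L₁/(3EI) + L₂/(3EI) = 4.833/EI.
Compatibility: M_B·(L₁+L₂)/(3EI) = θ_0, giving M_B = 104 kN·m (hogging).
Span AB, ΣM about A with M_B applied at B: R_B^{AB}·4 = 160 + 104, so R_B^{AB} = 66 kN and R_A = 80 − 66 = 14 kN.
Span BC, ΣM about C: R_B^{BC}·10.5 = 273.8 + 104, so R_B^{BC} = 35.98 kN and R_C = 104.5 − 35.98 = 68.52 kN.
R_B = 66 + 35.98 = 102 kN.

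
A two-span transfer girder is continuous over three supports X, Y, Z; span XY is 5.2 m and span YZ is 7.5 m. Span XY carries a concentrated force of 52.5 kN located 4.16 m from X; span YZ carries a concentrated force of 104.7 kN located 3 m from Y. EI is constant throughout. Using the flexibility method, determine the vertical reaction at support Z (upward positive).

R_Z = 27.86 kN

Release continuity at Y by inserting a hinge; the redundant is the internal moment M_Y. The primary structure is two simply-supported spans XY and YZ.
Discontinuity in slope at Y on the released structure — sum the simple-span end rotations:
  span XY: point load 52.5 at a = 4.16: Pab(L + a)/(6LEI) = 68.14/EI
  span YZ: point load 104.7 at a = 3: Pab(L + b)/(6LEI) = 376.9/EI
  relative rotation θ_0 = (68.14 + 376.9)/EI = 445.1/EI
A unit hogging moment at Y produces rotation L₁/(3EI) + L₂/(3EI) = 4.233/EI.
Compatibility: M_Y·(L₁+L₂)/(3EI) = θ_0, giving M_Y = 105.1 kN·m (hogging).
Span YZ, ΣM about Z: R_Y^{YZ}·7.5 = 471.1 + 105.1, so R_Y^{YZ} = 76.84 kN and R_Z = 104.7 − 76.84 = 27.86 kN.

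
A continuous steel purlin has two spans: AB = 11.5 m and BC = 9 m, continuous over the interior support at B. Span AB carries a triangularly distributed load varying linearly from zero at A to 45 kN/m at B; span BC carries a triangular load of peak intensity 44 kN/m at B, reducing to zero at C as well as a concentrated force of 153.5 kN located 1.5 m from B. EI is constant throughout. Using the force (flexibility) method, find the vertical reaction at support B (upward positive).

Insert a hinge at B; M_B is the redundant, and each span becomes simply supported.
Rotations at B on the released spans (each span's end-slope, ×1/EI):
  span AB: triangular load, peak 45: w₀L³/(45EI) = 1521/EI
  span BC: triangular load, peak 44: w₀L³/(45EI) = 712.8/EI
  span BC: point load 153.5 at a = 1.5: Pab(L + b)/(6LEI) = 527.7/EI
  relative rotation θ_0 = (1521 + 1240)/EI = 2761/EI
A unit hogging moment at B produces rotation L₁/(3EI) + L₂/(3EI) = 6.833/EI.
Compatibility: M_B·(L₁+L₂)/(3EI) = θ_0, giving M_B = 404.1 kN·m (hogging).
Span AB, ΣM about A with M_B applied at B: R_B^{AB}·11.5 = 1984 + 404.1, so R_B^{AB} = 207.6 kN and R_A = 258.8 − 207.6 = 51.11 kN.
Span BC, ΣM about C: R_B^{BC}·9 = 2339 + 404.1, so R_B^{BC} = 304.8 kN and R_C = 351.5 − 304.8 = 46.68 kN.
R_B = 207.6 + 304.8 = 512.5 kN.

R_B = 512.5 kN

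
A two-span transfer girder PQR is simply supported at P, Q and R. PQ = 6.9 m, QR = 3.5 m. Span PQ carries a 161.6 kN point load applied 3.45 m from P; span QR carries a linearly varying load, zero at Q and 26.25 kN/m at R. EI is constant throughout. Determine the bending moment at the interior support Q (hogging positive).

M_Q = 145 kN·m

Insert a hinge at Q; M_Q is the redundant, and each span becomes simply supported.
Rotations at Q on the released spans (each span's end-slope, ×1/EI):
  span PQ: point load 161.6 at a = 3.45: Pab(L + a)/(6LEI) = 480.9/EI
  span QR: triangular load, peak 26.25: 7w₀L³/(360EI) = 21.88/EI
  relative rotation θ_0 = (480.9 + 21.88)/EI = 502.7/EI
A unit hogging moment at Q produces rotation L₁/(3EI) + L₂/(3EI) = 3.467/EI.
Slope continuity at Q: θ_0 = M_Q·3.467/EI, so M_Q = 502.7/3.467 = 145 kN·m (hogging).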